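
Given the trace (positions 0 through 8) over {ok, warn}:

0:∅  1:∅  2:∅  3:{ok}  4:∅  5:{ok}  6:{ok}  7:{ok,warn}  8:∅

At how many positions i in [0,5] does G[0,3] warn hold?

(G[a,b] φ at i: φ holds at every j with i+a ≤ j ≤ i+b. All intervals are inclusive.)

Evaluate at each i in [0,5]:
  i=0: ✗ (fails at j=0)
  i=1: ✗ (fails at j=1)
  i=2: ✗ (fails at j=2)
  i=3: ✗ (fails at j=3)
  i=4: ✗ (fails at j=4)
  i=5: ✗ (fails at j=5)
Positions where it holds: {} → 0.

0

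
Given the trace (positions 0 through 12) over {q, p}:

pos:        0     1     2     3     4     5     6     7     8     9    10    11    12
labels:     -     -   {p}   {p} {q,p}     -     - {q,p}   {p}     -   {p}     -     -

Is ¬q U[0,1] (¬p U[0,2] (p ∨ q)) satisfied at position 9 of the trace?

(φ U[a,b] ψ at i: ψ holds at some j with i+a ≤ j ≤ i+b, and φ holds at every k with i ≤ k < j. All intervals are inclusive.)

Holds

Need some j in [9,10] with (¬p U[0,2] (p ∨ q)), and ¬q at every k in [9,j-1].
  j=9: (¬p U[0,2] (p ∨ q)) holds; no prefix to check → satisfied.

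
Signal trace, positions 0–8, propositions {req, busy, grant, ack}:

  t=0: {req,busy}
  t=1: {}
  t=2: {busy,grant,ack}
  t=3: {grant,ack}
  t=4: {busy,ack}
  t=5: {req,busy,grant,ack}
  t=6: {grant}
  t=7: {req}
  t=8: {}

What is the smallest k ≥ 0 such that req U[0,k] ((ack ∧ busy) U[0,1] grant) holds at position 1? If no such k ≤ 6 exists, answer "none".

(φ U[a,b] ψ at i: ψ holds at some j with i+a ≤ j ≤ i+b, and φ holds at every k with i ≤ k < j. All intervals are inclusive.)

none

Need earliest j ≥ 1 with ((ack ∧ busy) U[0,1] grant), and req at every k in [1,j-1].
  j=1: rhs fails.
  j=2: rhs holds but lhs fails at k=1.
  j=3: rhs holds but lhs fails at k=1.
  j=4: rhs holds but lhs fails at k=1.
  j=5: rhs holds but lhs fails at k=1.
  j=6: rhs holds but lhs fails at k=1.
  j=7: rhs fails.
No witness within the range → none.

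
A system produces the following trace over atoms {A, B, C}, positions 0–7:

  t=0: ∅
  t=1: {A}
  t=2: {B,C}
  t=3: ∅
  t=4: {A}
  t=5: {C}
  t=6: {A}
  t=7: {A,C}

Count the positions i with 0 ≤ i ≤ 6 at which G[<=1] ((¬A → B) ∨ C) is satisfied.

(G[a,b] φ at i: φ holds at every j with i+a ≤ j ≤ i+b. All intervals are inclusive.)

4

Evaluate at each i in [0,6]:
  i=0: ✗ (fails at j=0)
  i=1: ✓ (all of [1,2])
  i=2: ✗ (fails at j=3)
  i=3: ✗ (fails at j=3)
  i=4: ✓ (all of [4,5])
  i=5: ✓ (all of [5,6])
  i=6: ✓ (all of [6,7])
Positions where it holds: {1, 4, 5, 6} → 4.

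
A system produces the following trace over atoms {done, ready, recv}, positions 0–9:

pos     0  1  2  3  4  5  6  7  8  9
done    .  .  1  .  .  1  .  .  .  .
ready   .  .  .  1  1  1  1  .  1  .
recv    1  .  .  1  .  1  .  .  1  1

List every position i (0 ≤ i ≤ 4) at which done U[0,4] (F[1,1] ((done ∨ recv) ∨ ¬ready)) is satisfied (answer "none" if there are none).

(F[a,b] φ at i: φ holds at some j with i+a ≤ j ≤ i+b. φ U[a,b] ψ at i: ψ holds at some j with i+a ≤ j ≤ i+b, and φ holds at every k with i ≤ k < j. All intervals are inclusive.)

0, 1, 2, 4

Evaluate at each i in [0,4]:
  i=0: ✓ (rhs at j=0)
  i=1: ✓ (rhs at j=1)
  i=2: ✓ (rhs at j=2)
  i=3: ✗ (lhs fails at k=3 before rhs at j=4)
  i=4: ✓ (rhs at j=4)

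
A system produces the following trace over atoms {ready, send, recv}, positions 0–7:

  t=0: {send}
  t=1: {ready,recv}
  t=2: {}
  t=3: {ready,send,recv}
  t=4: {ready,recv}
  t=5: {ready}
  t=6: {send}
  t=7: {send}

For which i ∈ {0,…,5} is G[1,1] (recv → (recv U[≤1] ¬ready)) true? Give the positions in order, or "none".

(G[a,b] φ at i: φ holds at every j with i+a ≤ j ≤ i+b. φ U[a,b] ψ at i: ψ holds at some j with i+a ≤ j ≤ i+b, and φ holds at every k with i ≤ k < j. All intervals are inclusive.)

0, 1, 4, 5

Evaluate at each i in [0,5]:
  i=0: ✓ (all of [1,1])
  i=1: ✓ (all of [2,2])
  i=2: ✗ (fails at j=3)
  i=3: ✗ (fails at j=4)
  i=4: ✓ (all of [5,5])
  i=5: ✓ (all of [6,6])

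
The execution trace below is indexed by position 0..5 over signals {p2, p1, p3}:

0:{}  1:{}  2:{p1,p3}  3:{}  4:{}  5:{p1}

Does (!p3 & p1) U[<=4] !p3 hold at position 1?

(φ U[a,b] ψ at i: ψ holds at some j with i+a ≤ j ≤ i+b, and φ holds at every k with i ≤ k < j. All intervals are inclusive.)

Need some j in [1,5] with !p3, and (!p3 & p1) at every k in [1,j-1].
  j=1: !p3 holds; no prefix to check → satisfied.

Holds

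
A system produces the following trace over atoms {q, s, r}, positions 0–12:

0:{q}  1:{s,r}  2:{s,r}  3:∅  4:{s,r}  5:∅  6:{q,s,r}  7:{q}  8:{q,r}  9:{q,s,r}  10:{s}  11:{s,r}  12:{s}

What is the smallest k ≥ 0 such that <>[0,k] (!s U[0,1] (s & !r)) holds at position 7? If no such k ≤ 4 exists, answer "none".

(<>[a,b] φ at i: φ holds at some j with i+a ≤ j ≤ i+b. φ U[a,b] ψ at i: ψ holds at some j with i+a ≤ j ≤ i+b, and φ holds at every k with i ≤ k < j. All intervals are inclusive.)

Scan j = 7,8,… for (!s U[0,1] (s & !r)):
  j=7: fails
  j=8: fails
  j=9: fails
  j=10: holds
First hit at j=10, so smallest k = 10-7 = 3.

3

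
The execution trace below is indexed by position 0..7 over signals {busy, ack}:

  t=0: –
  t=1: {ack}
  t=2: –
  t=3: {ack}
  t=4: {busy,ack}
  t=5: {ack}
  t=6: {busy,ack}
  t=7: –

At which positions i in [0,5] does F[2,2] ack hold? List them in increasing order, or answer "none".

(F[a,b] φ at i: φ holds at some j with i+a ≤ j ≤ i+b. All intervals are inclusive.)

Evaluate at each i in [0,5]:
  i=0: ✗ (none in [2,2])
  i=1: ✓ (witness j=3)
  i=2: ✓ (witness j=4)
  i=3: ✓ (witness j=5)
  i=4: ✓ (witness j=6)
  i=5: ✗ (none in [7,7])

1, 2, 3, 4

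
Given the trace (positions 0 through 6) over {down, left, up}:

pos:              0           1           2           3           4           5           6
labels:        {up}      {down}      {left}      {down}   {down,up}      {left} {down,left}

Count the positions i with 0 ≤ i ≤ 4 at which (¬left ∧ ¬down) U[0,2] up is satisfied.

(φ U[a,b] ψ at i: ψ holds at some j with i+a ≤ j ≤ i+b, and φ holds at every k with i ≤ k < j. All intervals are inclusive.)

2

Evaluate at each i in [0,4]:
  i=0: ✓ (rhs at j=0)
  i=1: ✗ (no rhs in [1,3])
  i=2: ✗ (lhs fails at k=2 before rhs at j=4)
  i=3: ✗ (lhs fails at k=3 before rhs at j=4)
  i=4: ✓ (rhs at j=4)
Positions where it holds: {0, 4} → 2.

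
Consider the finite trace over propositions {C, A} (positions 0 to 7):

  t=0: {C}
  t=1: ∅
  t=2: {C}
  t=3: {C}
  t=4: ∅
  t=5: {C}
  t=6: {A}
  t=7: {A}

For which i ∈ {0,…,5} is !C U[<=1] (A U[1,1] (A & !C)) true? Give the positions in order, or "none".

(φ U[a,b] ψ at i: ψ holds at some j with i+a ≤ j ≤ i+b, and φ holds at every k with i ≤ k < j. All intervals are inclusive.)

Evaluate at each i in [0,5]:
  i=0: ✗ (no rhs in [0,1])
  i=1: ✗ (no rhs in [1,2])
  i=2: ✗ (no rhs in [2,3])
  i=3: ✗ (no rhs in [3,4])
  i=4: ✗ (no rhs in [4,5])
  i=5: ✗ (lhs fails at k=5 before rhs at j=6)

none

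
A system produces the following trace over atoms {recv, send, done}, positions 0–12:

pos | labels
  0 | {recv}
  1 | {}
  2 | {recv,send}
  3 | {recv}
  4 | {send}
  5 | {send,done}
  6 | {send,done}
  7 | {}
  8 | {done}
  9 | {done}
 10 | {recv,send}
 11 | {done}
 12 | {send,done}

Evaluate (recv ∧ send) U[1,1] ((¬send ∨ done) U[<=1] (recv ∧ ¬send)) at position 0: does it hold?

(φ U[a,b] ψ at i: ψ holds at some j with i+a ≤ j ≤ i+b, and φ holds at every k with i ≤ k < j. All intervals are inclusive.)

No

Need some j in [1,1] with ((¬send ∨ done) U[<=1] (recv ∧ ¬send)), and (recv ∧ send) at every k in [0,j-1].
  j=1: ((¬send ∨ done) U[<=1] (recv ∧ ¬send)) — fails.
No j in the window works → until fails.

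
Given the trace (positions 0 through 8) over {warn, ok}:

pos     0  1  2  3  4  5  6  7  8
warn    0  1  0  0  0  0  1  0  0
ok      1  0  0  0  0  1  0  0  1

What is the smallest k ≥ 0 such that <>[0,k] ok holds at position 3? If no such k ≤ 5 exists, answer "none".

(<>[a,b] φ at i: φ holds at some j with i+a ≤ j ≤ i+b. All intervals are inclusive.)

Scan j = 3,4,… for ok:
  j=3: fails
  j=4: fails
  j=5: holds
First hit at j=5, so smallest k = 5-3 = 2.

2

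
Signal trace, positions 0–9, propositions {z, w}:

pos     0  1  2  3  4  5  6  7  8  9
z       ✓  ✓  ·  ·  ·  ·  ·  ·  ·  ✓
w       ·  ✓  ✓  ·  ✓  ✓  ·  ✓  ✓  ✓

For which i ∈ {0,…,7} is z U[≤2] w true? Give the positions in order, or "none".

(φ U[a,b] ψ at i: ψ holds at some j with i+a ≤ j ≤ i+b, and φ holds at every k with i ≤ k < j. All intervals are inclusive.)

Evaluate at each i in [0,7]:
  i=0: ✓ (rhs at j=1; lhs holds on [0,0])
  i=1: ✓ (rhs at j=1)
  i=2: ✓ (rhs at j=2)
  i=3: ✗ (lhs fails at k=3 before rhs at j=4)
  i=4: ✓ (rhs at j=4)
  i=5: ✓ (rhs at j=5)
  i=6: ✗ (lhs fails at k=6 before rhs at j=7)
  i=7: ✓ (rhs at j=7)

0, 1, 2, 4, 5, 7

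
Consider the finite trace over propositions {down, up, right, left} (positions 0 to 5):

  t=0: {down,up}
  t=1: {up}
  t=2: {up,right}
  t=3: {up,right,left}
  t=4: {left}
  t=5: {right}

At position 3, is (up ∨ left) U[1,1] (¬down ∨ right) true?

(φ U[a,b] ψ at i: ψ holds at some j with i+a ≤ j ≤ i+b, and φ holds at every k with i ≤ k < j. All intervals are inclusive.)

Need some j in [4,4] with (¬down ∨ right), and (up ∨ left) at every k in [3,j-1].
  j=4: (¬down ∨ right) holds; (up ∨ left) holds at every k in [3,3] → satisfied.

True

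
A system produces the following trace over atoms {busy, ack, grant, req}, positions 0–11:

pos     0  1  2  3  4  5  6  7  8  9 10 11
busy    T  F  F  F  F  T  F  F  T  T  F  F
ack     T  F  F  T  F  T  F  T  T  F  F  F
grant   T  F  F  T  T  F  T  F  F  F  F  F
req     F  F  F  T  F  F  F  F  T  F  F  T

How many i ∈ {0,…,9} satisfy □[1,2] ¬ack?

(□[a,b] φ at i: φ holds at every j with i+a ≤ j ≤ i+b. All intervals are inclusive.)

Evaluate at each i in [0,9]:
  i=0: ✓ (all of [1,2])
  i=1: ✗ (fails at j=3)
  i=2: ✗ (fails at j=3)
  i=3: ✗ (fails at j=5)
  i=4: ✗ (fails at j=5)
  i=5: ✗ (fails at j=7)
  i=6: ✗ (fails at j=7)
  i=7: ✗ (fails at j=8)
  i=8: ✓ (all of [9,10])
  i=9: ✓ (all of [10,11])
Positions where it holds: {0, 8, 9} → 3.

3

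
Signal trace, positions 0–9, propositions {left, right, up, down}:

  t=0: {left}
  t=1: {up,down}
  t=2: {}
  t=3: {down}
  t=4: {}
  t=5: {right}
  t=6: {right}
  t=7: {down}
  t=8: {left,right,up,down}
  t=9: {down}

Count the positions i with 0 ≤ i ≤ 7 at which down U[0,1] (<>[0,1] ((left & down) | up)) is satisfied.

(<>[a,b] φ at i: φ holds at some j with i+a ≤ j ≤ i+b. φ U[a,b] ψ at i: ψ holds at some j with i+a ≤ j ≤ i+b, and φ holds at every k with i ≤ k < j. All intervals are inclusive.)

3

Evaluate at each i in [0,7]:
  i=0: ✓ (rhs at j=0)
  i=1: ✓ (rhs at j=1)
  i=2: ✗ (no rhs in [2,3])
  i=3: ✗ (no rhs in [3,4])
  i=4: ✗ (no rhs in [4,5])
  i=5: ✗ (no rhs in [5,6])
  i=6: ✗ (lhs fails at k=6 before rhs at j=7)
  i=7: ✓ (rhs at j=7)
Positions where it holds: {0, 1, 7} → 3.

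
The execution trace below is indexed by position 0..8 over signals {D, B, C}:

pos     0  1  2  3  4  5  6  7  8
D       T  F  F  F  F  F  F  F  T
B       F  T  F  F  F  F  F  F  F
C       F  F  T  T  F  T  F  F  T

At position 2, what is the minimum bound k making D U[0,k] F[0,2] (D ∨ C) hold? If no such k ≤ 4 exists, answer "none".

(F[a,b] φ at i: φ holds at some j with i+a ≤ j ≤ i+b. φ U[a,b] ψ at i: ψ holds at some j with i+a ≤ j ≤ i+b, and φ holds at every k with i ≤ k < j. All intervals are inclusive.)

0

Need earliest j ≥ 2 with F[0,2] (D ∨ C), and D at every k in [2,j-1].
  j=2: rhs holds (empty prefix). k = 0.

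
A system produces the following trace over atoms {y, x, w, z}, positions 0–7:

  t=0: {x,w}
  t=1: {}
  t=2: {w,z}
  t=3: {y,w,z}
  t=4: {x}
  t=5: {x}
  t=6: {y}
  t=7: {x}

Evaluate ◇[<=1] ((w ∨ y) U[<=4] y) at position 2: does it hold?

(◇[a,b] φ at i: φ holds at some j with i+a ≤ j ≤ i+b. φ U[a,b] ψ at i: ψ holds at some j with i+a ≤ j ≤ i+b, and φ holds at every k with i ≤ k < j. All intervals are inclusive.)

Yes

Check ((w ∨ y) U[<=4] y) at each j in [2,3]:
  j=2: holds
  j=3: holds
Found at j=2 → formula holds.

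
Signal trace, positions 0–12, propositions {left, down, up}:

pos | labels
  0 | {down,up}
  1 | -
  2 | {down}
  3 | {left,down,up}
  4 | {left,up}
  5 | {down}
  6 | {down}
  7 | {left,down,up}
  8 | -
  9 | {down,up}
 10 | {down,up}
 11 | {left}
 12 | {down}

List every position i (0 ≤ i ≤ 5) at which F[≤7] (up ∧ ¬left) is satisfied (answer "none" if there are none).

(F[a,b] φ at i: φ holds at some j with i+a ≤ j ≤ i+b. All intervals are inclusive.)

0, 2, 3, 4, 5

Evaluate at each i in [0,5]:
  i=0: ✓ (witness j=0)
  i=1: ✗ (none in [1,8])
  i=2: ✓ (witness j=9)
  i=3: ✓ (witness j=9)
  i=4: ✓ (witness j=9)
  i=5: ✓ (witness j=9)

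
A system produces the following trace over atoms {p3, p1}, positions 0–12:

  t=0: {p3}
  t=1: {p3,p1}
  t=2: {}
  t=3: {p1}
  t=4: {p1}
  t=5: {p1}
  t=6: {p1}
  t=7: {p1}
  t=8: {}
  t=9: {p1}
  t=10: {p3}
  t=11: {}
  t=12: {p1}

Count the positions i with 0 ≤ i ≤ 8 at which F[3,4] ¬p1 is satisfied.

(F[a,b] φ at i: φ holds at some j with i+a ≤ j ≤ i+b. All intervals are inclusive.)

5

Evaluate at each i in [0,8]:
  i=0: ✗ (none in [3,4])
  i=1: ✗ (none in [4,5])
  i=2: ✗ (none in [5,6])
  i=3: ✗ (none in [6,7])
  i=4: ✓ (witness j=8)
  i=5: ✓ (witness j=8)
  i=6: ✓ (witness j=10)
  i=7: ✓ (witness j=10)
  i=8: ✓ (witness j=11)
Positions where it holds: {4, 5, 6, 7, 8} → 5.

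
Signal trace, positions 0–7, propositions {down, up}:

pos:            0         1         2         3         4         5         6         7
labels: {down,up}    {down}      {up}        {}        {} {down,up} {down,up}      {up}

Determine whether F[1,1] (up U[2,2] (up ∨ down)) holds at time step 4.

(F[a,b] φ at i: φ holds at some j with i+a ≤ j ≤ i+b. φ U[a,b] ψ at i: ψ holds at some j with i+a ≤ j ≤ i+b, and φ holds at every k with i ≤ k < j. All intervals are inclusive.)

Check (up U[2,2] (up ∨ down)) at each j in [5,5]:
  j=5: holds
Found at j=5 → formula holds.

True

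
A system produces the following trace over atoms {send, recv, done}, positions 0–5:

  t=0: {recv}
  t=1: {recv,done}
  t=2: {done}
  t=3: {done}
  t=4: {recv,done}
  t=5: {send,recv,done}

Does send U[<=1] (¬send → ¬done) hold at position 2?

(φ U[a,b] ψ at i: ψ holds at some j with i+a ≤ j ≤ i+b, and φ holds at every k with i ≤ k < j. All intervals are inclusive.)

Need some j in [2,3] with (¬send → ¬done), and send at every k in [2,j-1].
  j=2: (¬send → ¬done) false.
  j=3: (¬send → ¬done) false.
No j in the window works → until fails.

False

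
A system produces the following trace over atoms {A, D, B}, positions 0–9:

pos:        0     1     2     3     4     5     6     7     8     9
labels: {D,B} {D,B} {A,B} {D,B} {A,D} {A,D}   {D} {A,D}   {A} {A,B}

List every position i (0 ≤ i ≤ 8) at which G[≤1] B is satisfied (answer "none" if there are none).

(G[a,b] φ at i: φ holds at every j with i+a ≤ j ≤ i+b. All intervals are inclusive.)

0, 1, 2

Evaluate at each i in [0,8]:
  i=0: ✓ (all of [0,1])
  i=1: ✓ (all of [1,2])
  i=2: ✓ (all of [2,3])
  i=3: ✗ (fails at j=4)
  i=4: ✗ (fails at j=4)
  i=5: ✗ (fails at j=5)
  i=6: ✗ (fails at j=6)
  i=7: ✗ (fails at j=7)
  i=8: ✗ (fails at j=8)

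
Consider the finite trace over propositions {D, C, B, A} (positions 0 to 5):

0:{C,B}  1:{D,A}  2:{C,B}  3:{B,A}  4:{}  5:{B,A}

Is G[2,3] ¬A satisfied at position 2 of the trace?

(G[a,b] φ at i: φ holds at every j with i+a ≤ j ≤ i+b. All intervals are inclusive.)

Check ¬A at every j in [4,5]:
  j=4: true
  j=5: false
Fails at j=5 → formula fails.

No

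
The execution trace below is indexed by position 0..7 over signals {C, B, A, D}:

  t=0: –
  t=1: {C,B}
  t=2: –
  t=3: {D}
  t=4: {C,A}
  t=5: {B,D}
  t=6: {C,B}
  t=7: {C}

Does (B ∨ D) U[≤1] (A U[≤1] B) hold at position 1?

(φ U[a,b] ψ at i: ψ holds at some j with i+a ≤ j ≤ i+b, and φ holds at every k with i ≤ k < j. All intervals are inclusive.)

Yes

Need some j in [1,2] with (A U[≤1] B), and (B ∨ D) at every k in [1,j-1].
  j=1: (A U[≤1] B) holds; no prefix to check → satisfied.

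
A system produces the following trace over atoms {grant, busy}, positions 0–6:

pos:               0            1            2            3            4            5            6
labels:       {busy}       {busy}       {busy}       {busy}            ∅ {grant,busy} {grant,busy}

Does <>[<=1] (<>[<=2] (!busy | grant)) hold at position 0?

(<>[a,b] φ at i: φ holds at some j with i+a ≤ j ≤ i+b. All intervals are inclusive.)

False

Check <>[<=2] (!busy | grant) at each j in [0,1]:
  j=0: fails (none in [0,2])
  j=1: fails (none in [1,3])
No position in the window satisfies it → formula fails.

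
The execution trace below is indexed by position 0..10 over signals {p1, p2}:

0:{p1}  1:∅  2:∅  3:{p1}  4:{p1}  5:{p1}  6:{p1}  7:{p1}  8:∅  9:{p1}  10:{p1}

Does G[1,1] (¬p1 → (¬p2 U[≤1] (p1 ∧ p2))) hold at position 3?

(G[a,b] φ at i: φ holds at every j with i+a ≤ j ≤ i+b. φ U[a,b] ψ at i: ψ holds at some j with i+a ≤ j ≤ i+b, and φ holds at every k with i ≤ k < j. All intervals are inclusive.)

Check (¬p1 → (¬p2 U[≤1] (p1 ∧ p2))) at every j in [4,4]:
  j=4: antecedent false → ✓
All positions satisfy it → formula holds.

Yes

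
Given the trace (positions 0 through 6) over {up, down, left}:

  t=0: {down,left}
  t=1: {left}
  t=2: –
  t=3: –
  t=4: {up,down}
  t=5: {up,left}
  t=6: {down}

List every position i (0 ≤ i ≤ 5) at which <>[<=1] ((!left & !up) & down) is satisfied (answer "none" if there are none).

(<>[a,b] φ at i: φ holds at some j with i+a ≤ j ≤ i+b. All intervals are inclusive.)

Evaluate at each i in [0,5]:
  i=0: ✗ (none in [0,1])
  i=1: ✗ (none in [1,2])
  i=2: ✗ (none in [2,3])
  i=3: ✗ (none in [3,4])
  i=4: ✗ (none in [4,5])
  i=5: ✓ (witness j=6)

5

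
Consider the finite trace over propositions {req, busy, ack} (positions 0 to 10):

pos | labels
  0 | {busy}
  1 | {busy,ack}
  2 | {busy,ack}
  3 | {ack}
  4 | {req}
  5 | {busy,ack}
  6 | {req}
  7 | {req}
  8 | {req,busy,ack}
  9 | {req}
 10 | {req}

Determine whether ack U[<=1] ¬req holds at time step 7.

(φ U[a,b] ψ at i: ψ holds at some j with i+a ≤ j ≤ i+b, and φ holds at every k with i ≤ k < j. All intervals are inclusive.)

Need some j in [7,8] with ¬req, and ack at every k in [7,j-1].
  j=7: ¬req false.
  j=8: ¬req false.
No j in the window works → until fails.

False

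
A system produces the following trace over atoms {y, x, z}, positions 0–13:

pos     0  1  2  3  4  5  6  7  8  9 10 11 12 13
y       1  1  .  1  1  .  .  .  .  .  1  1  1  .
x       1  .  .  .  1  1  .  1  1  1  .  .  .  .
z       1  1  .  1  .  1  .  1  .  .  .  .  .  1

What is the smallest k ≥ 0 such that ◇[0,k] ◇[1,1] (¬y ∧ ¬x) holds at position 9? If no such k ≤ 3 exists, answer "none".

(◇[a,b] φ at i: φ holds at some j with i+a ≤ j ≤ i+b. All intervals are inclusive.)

3

Scan j = 9,10,… for ◇[1,1] (¬y ∧ ¬x):
  j=9: fails
  j=10: fails
  j=11: fails
  j=12: holds
First hit at j=12, so smallest k = 12-9 = 3.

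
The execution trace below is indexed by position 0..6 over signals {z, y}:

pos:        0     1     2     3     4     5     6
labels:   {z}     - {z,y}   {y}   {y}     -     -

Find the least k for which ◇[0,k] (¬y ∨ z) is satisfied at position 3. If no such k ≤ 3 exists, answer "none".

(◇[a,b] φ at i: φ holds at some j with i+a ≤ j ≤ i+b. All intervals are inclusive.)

2

Scan j = 3,4,… for (¬y ∨ z):
  j=3: fails
  j=4: fails
  j=5: holds
First hit at j=5, so smallest k = 5-3 = 2.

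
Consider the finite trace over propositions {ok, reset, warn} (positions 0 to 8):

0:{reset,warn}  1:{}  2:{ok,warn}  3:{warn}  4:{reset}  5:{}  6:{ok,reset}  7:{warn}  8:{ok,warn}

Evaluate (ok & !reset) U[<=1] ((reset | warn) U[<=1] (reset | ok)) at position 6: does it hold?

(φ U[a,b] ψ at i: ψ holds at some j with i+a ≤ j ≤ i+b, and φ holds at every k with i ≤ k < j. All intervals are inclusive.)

Yes

Need some j in [6,7] with ((reset | warn) U[<=1] (reset | ok)), and (ok & !reset) at every k in [6,j-1].
  j=6: ((reset | warn) U[<=1] (reset | ok)) holds; no prefix to check → satisfied.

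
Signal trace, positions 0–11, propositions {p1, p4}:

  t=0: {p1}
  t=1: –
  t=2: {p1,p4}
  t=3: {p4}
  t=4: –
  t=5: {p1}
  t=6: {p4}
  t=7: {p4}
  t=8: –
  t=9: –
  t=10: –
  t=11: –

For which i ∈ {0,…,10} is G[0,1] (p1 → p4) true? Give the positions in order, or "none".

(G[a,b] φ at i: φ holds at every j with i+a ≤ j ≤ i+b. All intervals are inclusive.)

1, 2, 3, 6, 7, 8, 9, 10

Evaluate at each i in [0,10]:
  i=0: ✗ (fails at j=0)
  i=1: ✓ (all of [1,2])
  i=2: ✓ (all of [2,3])
  i=3: ✓ (all of [3,4])
  i=4: ✗ (fails at j=5)
  i=5: ✗ (fails at j=5)
  i=6: ✓ (all of [6,7])
  i=7: ✓ (all of [7,8])
  i=8: ✓ (all of [8,9])
  i=9: ✓ (all of [9,10])
  i=10: ✓ (all of [10,11])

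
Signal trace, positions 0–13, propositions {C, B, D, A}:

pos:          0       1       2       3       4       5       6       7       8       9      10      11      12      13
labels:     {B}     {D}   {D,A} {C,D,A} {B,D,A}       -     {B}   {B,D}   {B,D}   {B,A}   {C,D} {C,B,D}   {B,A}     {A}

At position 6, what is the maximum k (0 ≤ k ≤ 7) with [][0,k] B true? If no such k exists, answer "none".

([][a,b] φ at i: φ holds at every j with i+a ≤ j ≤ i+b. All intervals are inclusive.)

3

B must hold from j=6 onward; find where it first fails.
  j=6: holds
  j=7: holds
  j=8: holds
  j=9: holds
  j=10: fails
Holds on [6,9], so largest k = 3.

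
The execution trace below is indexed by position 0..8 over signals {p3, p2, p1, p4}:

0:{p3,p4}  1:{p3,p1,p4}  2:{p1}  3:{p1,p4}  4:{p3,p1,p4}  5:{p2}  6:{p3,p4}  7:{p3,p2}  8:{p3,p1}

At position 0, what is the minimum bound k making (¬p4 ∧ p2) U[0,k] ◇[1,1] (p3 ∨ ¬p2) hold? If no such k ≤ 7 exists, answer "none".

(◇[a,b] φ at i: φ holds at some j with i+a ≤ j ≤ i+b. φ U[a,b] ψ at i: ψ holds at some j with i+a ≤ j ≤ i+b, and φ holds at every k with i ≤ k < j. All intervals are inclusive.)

Need earliest j ≥ 0 with ◇[1,1] (p3 ∨ ¬p2), and (¬p4 ∧ p2) at every k in [0,j-1].
  j=0: rhs holds (empty prefix). k = 0.

0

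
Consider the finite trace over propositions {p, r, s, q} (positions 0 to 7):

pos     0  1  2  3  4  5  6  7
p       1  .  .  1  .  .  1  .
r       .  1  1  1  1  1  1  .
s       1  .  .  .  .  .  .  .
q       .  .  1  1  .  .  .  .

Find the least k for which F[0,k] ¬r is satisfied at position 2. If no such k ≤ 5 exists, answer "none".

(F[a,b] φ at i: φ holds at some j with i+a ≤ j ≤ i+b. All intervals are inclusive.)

5

Scan j = 2,3,… for ¬r:
  j=2: fails
  j=3: fails
  j=4: fails
  j=5: fails
  j=6: fails
  j=7: holds
First hit at j=7, so smallest k = 7-2 = 5.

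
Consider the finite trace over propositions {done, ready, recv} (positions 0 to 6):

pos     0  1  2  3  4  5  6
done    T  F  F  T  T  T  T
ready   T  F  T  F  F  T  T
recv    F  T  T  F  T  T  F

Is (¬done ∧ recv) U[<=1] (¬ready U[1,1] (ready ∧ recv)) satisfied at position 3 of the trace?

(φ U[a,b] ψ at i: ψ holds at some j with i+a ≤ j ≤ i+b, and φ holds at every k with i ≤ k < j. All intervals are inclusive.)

Need some j in [3,4] with (¬ready U[1,1] (ready ∧ recv)), and (¬done ∧ recv) at every k in [3,j-1].
  j=3: (¬ready U[1,1] (ready ∧ recv)) — fails.
  j=4: (¬ready U[1,1] (ready ∧ recv)) holds, but (¬done ∧ recv) fails at k=3 → not this j.
No j in the window works → until fails.

False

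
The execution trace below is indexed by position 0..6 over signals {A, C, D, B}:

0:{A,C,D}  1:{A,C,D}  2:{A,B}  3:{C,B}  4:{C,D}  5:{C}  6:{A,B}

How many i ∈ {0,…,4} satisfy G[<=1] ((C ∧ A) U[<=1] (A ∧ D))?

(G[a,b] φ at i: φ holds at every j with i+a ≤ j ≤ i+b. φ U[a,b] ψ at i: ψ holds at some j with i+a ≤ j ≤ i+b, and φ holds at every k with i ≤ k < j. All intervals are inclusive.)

1

Evaluate at each i in [0,4]:
  i=0: ✓ (all of [0,1])
  i=1: ✗ (fails at j=2)
  i=2: ✗ (fails at j=2)
  i=3: ✗ (fails at j=3)
  i=4: ✗ (fails at j=4)
Positions where it holds: {0} → 1.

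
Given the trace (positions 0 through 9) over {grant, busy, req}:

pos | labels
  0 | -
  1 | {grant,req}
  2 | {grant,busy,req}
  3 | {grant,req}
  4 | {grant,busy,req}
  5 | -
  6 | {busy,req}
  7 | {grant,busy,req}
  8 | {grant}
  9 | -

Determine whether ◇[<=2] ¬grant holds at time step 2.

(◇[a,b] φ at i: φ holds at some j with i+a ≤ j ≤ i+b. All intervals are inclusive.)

No

Check ¬grant at each j in [2,4]:
  j=2: false
  j=3: false
  j=4: false
No position in the window satisfies it → formula fails.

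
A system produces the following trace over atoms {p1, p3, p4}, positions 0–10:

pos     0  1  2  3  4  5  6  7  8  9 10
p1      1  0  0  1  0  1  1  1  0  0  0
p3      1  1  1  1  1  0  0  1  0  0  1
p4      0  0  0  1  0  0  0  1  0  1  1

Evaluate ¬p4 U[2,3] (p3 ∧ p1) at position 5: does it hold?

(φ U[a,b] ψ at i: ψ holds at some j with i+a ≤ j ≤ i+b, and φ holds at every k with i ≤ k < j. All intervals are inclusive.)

Need some j in [7,8] with (p3 ∧ p1), and ¬p4 at every k in [5,j-1].
  j=7: (p3 ∧ p1) holds; ¬p4 holds at every k in [5,6] → satisfied.

Yes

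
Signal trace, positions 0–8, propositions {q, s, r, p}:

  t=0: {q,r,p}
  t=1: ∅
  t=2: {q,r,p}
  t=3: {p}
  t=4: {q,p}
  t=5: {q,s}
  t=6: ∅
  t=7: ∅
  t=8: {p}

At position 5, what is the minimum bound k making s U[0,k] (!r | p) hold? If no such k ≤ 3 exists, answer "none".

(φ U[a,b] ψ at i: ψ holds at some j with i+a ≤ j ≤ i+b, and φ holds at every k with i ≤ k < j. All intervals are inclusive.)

Need earliest j ≥ 5 with (!r | p), and s at every k in [5,j-1].
  j=5: rhs holds (empty prefix). k = 0.

0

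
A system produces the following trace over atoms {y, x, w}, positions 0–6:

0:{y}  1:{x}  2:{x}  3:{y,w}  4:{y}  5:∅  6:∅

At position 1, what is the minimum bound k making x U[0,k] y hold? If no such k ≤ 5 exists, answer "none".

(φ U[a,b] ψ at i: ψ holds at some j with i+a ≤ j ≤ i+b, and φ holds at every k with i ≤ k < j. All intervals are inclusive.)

2

Need earliest j ≥ 1 with y, and x at every k in [1,j-1].
  j=1: rhs fails.
  j=2: rhs fails.
  j=3: rhs holds; lhs holds on [1,2]. k = 2.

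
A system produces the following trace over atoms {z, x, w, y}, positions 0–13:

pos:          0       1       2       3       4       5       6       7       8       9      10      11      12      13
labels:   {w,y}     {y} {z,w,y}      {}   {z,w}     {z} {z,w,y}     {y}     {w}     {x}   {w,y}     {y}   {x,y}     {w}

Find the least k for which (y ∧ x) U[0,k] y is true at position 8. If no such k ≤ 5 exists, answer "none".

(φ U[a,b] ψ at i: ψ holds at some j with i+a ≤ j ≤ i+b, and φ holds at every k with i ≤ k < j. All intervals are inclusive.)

none

Need earliest j ≥ 8 with y, and (y ∧ x) at every k in [8,j-1].
  j=8: rhs fails.
  j=9: rhs fails.
  j=10: rhs holds but lhs fails at k=8.
  j=11: rhs holds but lhs fails at k=8.
  j=12: rhs holds but lhs fails at k=8.
  j=13: rhs fails.
No witness within the range → none.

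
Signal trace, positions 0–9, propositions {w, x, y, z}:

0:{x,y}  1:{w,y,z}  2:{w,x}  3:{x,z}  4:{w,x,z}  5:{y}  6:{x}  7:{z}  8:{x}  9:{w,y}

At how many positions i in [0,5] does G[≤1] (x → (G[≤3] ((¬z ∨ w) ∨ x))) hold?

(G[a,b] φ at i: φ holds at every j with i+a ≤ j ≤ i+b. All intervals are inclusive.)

3

Evaluate at each i in [0,5]:
  i=0: ✓ (all of [0,1])
  i=1: ✓ (all of [1,2])
  i=2: ✓ (all of [2,3])
  i=3: ✗ (fails at j=4)
  i=4: ✗ (fails at j=4)
  i=5: ✗ (fails at j=6)
Positions where it holds: {0, 1, 2} → 3.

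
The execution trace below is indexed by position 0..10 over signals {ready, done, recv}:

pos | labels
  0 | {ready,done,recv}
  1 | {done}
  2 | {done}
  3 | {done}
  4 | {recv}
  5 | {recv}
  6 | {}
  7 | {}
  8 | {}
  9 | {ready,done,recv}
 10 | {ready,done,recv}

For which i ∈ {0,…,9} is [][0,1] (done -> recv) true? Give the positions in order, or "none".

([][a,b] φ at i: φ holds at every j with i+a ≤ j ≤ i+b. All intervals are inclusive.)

Evaluate at each i in [0,9]:
  i=0: ✗ (fails at j=1)
  i=1: ✗ (fails at j=1)
  i=2: ✗ (fails at j=2)
  i=3: ✗ (fails at j=3)
  i=4: ✓ (all of [4,5])
  i=5: ✓ (all of [5,6])
  i=6: ✓ (all of [6,7])
  i=7: ✓ (all of [7,8])
  i=8: ✓ (all of [8,9])
  i=9: ✓ (all of [9,10])

4, 5, 6, 7, 8, 9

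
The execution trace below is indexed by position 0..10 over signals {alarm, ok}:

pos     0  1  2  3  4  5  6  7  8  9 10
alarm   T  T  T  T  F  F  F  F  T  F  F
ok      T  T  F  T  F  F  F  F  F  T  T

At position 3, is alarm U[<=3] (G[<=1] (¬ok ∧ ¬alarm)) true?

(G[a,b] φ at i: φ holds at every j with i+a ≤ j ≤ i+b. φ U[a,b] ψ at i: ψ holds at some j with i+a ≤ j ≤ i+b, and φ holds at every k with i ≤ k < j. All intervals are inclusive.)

True

Need some j in [3,6] with G[<=1] (¬ok ∧ ¬alarm), and alarm at every k in [3,j-1].
  j=3: G[<=1] (¬ok ∧ ¬alarm) — fails at 3.
  j=4: G[<=1] (¬ok ∧ ¬alarm) holds; alarm holds at every k in [3,3] → satisfied.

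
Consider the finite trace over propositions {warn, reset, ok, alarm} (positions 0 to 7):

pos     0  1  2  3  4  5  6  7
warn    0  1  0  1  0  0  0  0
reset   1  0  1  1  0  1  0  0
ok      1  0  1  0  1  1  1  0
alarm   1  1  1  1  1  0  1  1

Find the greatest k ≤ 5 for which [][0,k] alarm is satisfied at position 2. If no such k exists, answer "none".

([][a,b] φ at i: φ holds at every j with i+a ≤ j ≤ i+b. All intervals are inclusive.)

2

alarm must hold from j=2 onward; find where it first fails.
  j=2: holds
  j=3: holds
  j=4: holds
  j=5: fails
Holds on [2,4], so largest k = 2.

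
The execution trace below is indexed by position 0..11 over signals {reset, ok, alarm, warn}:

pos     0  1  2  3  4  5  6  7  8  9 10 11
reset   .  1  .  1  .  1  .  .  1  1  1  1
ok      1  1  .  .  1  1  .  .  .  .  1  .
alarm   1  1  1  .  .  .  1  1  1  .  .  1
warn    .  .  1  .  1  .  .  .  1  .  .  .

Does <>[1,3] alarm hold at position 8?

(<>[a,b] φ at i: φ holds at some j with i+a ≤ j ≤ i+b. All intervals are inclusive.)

Check alarm at each j in [9,11]:
  j=9: false
  j=10: false
  j=11: true
Found at j=11 → formula holds.

Yes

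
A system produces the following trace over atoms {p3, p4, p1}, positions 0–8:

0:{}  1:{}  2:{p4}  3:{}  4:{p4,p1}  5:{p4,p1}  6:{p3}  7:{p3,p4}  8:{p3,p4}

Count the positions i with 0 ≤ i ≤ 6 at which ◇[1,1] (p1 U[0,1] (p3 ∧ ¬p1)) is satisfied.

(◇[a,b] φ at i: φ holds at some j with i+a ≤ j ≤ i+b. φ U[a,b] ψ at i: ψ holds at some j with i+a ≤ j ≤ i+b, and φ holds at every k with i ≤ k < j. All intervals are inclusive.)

Evaluate at each i in [0,6]:
  i=0: ✗ (none in [1,1])
  i=1: ✗ (none in [2,2])
  i=2: ✗ (none in [3,3])
  i=3: ✗ (none in [4,4])
  i=4: ✓ (witness j=5)
  i=5: ✓ (witness j=6)
  i=6: ✓ (witness j=7)
Positions where it holds: {4, 5, 6} → 3.

3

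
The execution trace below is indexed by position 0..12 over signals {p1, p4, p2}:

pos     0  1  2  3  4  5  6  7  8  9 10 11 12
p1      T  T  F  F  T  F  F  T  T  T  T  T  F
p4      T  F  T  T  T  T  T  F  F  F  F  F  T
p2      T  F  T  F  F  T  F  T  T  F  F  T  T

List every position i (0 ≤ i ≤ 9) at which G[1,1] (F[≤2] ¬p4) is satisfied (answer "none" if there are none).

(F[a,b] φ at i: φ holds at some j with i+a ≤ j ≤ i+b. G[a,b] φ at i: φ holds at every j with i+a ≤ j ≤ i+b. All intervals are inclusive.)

Evaluate at each i in [0,9]:
  i=0: ✓ (all of [1,1])
  i=1: ✗ (fails at j=2)
  i=2: ✗ (fails at j=3)
  i=3: ✗ (fails at j=4)
  i=4: ✓ (all of [5,5])
  i=5: ✓ (all of [6,6])
  i=6: ✓ (all of [7,7])
  i=7: ✓ (all of [8,8])
  i=8: ✓ (all of [9,9])
  i=9: ✓ (all of [10,10])

0, 4, 5, 6, 7, 8, 9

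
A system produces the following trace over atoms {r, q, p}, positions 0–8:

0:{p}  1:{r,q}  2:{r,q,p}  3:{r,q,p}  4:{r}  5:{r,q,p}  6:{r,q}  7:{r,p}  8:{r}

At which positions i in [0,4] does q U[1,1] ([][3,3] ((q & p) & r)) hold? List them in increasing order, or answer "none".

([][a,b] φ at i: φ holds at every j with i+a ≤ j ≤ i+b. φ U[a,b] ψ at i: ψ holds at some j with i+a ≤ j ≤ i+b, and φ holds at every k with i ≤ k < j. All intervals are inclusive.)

1

Evaluate at each i in [0,4]:
  i=0: ✗ (no rhs in [1,1])
  i=1: ✓ (rhs at j=2; lhs holds on [1,1])
  i=2: ✗ (no rhs in [3,3])
  i=3: ✗ (no rhs in [4,4])
  i=4: ✗ (no rhs in [5,5])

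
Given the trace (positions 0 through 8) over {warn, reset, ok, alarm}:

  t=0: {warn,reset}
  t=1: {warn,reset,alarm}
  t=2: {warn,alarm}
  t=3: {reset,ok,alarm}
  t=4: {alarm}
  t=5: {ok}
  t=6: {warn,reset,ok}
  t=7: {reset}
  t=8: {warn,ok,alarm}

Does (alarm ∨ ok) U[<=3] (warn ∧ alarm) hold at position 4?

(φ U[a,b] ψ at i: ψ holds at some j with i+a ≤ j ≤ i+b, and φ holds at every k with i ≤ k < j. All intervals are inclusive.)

Need some j in [4,7] with (warn ∧ alarm), and (alarm ∨ ok) at every k in [4,j-1].
  j=4: (warn ∧ alarm) false.
  j=5: (warn ∧ alarm) false.
  j=6: (warn ∧ alarm) false.
  j=7: (warn ∧ alarm) false.
No j in the window works → until fails.

Does not hold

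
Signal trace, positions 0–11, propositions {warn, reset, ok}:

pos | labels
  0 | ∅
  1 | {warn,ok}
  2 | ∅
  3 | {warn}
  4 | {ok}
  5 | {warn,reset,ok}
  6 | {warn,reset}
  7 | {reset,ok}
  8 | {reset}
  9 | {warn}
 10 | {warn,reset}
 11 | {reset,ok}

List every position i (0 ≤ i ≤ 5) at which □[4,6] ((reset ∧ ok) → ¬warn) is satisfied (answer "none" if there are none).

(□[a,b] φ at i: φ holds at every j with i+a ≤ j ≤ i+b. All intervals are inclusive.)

Evaluate at each i in [0,5]:
  i=0: ✗ (fails at j=5)
  i=1: ✗ (fails at j=5)
  i=2: ✓ (all of [6,8])
  i=3: ✓ (all of [7,9])
  i=4: ✓ (all of [8,10])
  i=5: ✓ (all of [9,11])

2, 3, 4, 5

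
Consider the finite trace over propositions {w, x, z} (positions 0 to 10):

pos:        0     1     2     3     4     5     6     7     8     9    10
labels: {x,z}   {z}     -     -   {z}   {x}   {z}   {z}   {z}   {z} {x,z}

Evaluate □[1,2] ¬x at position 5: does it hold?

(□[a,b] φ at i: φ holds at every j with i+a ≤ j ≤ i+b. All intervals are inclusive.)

True

Check ¬x at every j in [6,7]:
  j=6: true
  j=7: true
All positions satisfy it → formula holds.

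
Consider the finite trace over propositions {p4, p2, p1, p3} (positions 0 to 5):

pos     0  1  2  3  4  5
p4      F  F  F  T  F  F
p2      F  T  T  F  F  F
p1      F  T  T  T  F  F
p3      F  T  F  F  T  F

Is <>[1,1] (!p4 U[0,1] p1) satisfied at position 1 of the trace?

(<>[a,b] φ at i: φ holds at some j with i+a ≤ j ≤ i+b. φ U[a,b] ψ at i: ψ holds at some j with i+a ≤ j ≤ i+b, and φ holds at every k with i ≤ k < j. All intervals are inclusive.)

Check (!p4 U[0,1] p1) at each j in [2,2]:
  j=2: holds
Found at j=2 → formula holds.

Holds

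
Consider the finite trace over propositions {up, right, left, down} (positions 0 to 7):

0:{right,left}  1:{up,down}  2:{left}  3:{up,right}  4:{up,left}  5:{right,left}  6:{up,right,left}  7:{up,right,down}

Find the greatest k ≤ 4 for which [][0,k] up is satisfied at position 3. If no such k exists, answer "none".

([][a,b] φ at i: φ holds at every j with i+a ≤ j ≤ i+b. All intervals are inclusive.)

1

up must hold from j=3 onward; find where it first fails.
  j=3: holds
  j=4: holds
  j=5: fails
Holds on [3,4], so largest k = 1.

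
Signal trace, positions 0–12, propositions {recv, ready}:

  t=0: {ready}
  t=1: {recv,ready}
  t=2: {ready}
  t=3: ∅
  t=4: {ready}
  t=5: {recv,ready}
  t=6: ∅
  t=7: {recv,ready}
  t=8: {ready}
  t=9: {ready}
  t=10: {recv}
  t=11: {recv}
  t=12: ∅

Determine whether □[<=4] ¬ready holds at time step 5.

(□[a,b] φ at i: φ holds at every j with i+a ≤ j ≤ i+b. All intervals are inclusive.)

Check ¬ready at every j in [5,9]:
  j=5: false
  j=6: true
  j=7: false
  j=8: false
  j=9: false
Fails at j=5 → formula fails.

False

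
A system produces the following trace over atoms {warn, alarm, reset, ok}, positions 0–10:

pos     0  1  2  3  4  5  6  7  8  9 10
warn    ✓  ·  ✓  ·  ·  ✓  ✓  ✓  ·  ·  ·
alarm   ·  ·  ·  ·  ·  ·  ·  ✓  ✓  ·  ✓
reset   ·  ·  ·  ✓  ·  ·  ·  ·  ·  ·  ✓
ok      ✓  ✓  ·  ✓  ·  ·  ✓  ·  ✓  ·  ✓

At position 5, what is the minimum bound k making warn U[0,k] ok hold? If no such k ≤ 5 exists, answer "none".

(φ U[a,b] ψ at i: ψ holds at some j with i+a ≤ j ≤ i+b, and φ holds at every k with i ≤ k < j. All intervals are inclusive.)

1

Need earliest j ≥ 5 with ok, and warn at every k in [5,j-1].
  j=5: rhs fails.
  j=6: rhs holds; lhs holds on [5,5]. k = 1.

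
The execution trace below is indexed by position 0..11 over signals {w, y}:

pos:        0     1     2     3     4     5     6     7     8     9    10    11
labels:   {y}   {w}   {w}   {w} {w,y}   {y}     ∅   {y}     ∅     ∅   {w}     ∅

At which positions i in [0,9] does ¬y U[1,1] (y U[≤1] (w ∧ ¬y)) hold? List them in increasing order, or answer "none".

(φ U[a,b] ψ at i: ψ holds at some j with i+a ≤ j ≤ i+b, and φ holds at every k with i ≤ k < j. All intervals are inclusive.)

Evaluate at each i in [0,9]:
  i=0: ✗ (lhs fails at k=0 before rhs at j=1)
  i=1: ✓ (rhs at j=2; lhs holds on [1,1])
  i=2: ✓ (rhs at j=3; lhs holds on [2,2])
  i=3: ✗ (no rhs in [4,4])
  i=4: ✗ (no rhs in [5,5])
  i=5: ✗ (no rhs in [6,6])
  i=6: ✗ (no rhs in [7,7])
  i=7: ✗ (no rhs in [8,8])
  i=8: ✗ (no rhs in [9,9])
  i=9: ✓ (rhs at j=10; lhs holds on [9,9])

1, 2, 9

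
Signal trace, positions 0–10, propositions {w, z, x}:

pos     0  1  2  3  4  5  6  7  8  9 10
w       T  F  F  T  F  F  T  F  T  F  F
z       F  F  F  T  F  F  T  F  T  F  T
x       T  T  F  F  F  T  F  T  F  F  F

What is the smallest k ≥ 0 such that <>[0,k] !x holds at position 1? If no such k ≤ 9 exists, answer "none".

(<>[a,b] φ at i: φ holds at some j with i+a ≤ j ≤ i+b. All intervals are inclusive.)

1

Scan j = 1,2,… for !x:
  j=1: fails
  j=2: holds
First hit at j=2, so smallest k = 2-1 = 1.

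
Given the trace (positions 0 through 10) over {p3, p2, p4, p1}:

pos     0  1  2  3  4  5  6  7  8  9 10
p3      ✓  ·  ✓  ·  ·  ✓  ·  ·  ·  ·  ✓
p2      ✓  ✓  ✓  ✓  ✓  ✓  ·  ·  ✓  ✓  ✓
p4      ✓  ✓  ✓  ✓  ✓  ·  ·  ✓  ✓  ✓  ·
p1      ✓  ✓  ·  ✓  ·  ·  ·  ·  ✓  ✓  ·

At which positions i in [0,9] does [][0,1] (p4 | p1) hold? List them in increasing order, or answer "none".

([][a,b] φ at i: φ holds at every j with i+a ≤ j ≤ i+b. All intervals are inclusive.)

Evaluate at each i in [0,9]:
  i=0: ✓ (all of [0,1])
  i=1: ✓ (all of [1,2])
  i=2: ✓ (all of [2,3])
  i=3: ✓ (all of [3,4])
  i=4: ✗ (fails at j=5)
  i=5: ✗ (fails at j=5)
  i=6: ✗ (fails at j=6)
  i=7: ✓ (all of [7,8])
  i=8: ✓ (all of [8,9])
  i=9: ✗ (fails at j=10)

0, 1, 2, 3, 7, 8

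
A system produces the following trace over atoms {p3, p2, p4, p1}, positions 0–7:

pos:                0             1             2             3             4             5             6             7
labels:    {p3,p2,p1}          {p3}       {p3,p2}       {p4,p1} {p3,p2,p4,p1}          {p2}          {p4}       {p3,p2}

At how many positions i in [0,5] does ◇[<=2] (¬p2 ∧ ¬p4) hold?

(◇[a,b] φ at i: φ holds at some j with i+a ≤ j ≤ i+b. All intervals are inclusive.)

2

Evaluate at each i in [0,5]:
  i=0: ✓ (witness j=1)
  i=1: ✓ (witness j=1)
  i=2: ✗ (none in [2,4])
  i=3: ✗ (none in [3,5])
  i=4: ✗ (none in [4,6])
  i=5: ✗ (none in [5,7])
Positions where it holds: {0, 1} → 2.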